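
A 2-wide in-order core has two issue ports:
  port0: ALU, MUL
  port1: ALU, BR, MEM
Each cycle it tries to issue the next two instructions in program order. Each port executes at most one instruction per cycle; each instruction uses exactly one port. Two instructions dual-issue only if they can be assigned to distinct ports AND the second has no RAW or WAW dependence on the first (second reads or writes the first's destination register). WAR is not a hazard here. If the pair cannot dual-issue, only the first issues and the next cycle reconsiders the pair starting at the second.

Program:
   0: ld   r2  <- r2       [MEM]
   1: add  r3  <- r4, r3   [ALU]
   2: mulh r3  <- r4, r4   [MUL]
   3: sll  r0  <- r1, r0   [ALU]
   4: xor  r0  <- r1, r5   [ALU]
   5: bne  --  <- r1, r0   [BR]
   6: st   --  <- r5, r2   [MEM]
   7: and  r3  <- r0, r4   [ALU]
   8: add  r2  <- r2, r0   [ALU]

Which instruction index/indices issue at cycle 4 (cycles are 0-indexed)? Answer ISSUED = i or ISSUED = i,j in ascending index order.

c0: i0+i1 ld+add  dual
c1: i2+i3 mulh+sll  dual
c2: i4 xor  RAW r0
c3: i5 bne  no-port BR/MEM
c4: i6+i7 st+and  dual
c5: i8 add  tail

ISSUED = 6,7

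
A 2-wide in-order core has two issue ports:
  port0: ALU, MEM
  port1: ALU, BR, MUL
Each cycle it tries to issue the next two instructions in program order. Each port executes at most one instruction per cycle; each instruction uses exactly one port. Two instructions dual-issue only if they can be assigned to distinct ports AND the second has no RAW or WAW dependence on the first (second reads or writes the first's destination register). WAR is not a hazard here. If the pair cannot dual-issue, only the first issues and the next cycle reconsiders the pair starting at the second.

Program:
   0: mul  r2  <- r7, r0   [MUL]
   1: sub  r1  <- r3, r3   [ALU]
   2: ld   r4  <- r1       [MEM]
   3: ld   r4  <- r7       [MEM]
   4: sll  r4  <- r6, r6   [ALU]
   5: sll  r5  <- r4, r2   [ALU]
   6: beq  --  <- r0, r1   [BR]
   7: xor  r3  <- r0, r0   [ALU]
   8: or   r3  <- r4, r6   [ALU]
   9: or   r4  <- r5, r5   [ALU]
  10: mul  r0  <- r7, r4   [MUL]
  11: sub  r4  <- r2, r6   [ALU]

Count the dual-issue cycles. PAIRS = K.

PAIRS = 4

0. mul.MUL/sub.ALU @i0+i1  | dual
1. ld.MEM @i2  | no-port MEM/MEM
2. ld.MEM @i3  | WAW r4
3. sll.ALU @i4  | RAW r4
4. sll.ALU/beq.BR @i5+i6  | dual
5. xor.ALU @i7  | WAW r3
6. or.ALU/or.ALU @i8+i9  | dual
7. mul.MUL/sub.ALU @i10+i11  | dual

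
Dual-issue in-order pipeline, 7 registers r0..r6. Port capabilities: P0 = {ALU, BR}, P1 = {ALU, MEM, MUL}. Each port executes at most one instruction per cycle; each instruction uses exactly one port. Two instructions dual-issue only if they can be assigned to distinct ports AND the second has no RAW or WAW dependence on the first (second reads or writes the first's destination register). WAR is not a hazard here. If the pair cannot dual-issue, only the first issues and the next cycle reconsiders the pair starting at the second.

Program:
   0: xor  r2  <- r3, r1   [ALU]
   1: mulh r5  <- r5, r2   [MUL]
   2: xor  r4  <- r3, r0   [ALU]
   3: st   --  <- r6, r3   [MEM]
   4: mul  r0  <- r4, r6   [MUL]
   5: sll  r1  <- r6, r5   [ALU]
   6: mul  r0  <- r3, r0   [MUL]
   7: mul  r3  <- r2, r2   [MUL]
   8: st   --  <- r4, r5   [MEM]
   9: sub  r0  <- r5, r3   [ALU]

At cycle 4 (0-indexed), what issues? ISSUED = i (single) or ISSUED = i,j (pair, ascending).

ISSUED = 6

0. xor @i0  | RAW r2
1. mulh/xor @i1/i2  | 2-wide
2. st @i3  | no-port MEM/MUL
3. mul/sll @i4/i5  | 2-wide
4. mul @i6  | no-port MUL/MUL
5. mul @i7  | no-port MUL/MEM
6. st/sub @i8/i9  | 2-wide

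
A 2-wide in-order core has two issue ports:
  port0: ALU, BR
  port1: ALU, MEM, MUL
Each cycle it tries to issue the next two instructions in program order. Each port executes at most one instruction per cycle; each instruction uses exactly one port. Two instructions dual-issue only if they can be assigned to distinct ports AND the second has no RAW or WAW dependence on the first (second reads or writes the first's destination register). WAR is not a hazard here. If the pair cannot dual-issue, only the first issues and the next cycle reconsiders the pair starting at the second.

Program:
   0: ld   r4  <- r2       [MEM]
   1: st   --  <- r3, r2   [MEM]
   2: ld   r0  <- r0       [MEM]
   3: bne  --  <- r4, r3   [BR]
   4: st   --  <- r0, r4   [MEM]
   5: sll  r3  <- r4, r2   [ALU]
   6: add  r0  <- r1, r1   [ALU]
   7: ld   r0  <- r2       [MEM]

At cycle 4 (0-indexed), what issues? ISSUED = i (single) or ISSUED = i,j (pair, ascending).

ISSUED = 6

0. ld.MEM @i0  | no-port MEM/MEM
1. st.MEM @i1  | no-port MEM/MEM
2. ld.MEM;bne.BR @i2&i3  | pair
3. st.MEM;sll.ALU @i4&i5  | pair
4. add.ALU @i6  | WAW r0
5. ld.MEM @i7  | tail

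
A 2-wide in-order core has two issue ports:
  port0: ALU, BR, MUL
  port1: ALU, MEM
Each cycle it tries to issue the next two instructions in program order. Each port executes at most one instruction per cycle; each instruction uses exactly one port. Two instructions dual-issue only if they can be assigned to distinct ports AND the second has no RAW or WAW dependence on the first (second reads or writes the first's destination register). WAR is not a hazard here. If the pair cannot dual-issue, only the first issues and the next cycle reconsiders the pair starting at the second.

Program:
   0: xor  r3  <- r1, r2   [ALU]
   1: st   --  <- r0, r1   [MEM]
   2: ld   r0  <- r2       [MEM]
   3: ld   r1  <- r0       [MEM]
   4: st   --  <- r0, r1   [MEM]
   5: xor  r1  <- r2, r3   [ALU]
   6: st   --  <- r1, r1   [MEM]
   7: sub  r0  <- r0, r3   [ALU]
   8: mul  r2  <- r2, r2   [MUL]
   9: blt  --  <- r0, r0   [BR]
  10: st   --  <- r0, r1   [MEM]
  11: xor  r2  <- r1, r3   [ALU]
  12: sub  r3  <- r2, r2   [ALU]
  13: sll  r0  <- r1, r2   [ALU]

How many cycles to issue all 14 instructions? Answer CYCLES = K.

  cy0 -> i0/i1 (xor st) pair
  cy1 -> i2 (ld) no-port MEM/MEM
  cy2 -> i3 (ld) no-port MEM/MEM
  cy3 -> i4/i5 (st xor) pair
  cy4 -> i6/i7 (st sub) pair
  cy5 -> i8 (mul) no-port MUL/BR
  cy6 -> i9/i10 (blt st) pair
  cy7 -> i11 (xor) RAW r2
  cy8 -> i12/i13 (sub sll) pair

CYCLES = 9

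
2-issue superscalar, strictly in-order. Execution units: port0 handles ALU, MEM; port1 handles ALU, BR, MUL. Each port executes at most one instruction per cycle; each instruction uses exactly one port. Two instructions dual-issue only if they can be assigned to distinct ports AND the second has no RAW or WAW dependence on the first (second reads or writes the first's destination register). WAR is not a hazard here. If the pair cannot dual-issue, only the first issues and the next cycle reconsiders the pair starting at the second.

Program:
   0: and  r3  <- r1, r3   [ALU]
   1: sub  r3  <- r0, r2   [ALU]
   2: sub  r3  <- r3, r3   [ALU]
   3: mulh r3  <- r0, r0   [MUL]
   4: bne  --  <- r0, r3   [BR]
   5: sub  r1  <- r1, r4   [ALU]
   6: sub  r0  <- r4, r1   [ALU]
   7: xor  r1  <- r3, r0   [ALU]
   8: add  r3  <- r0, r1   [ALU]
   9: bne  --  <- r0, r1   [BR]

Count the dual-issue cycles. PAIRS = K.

PAIRS = 2

[0] i0  and.ALU  -- WAW r3
[1] i1  sub.ALU  -- RAW+WAW r3
[2] i2  sub.ALU  -- WAW r3
[3] i3  mulh.MUL  -- no-port MUL/BR
[4] i4+i5  bne.BR+sub.ALU  -- 2-wide
[5] i6  sub.ALU  -- RAW r0
[6] i7  xor.ALU  -- RAW r1
[7] i8+i9  add.ALU+bne.BR  -- 2-wide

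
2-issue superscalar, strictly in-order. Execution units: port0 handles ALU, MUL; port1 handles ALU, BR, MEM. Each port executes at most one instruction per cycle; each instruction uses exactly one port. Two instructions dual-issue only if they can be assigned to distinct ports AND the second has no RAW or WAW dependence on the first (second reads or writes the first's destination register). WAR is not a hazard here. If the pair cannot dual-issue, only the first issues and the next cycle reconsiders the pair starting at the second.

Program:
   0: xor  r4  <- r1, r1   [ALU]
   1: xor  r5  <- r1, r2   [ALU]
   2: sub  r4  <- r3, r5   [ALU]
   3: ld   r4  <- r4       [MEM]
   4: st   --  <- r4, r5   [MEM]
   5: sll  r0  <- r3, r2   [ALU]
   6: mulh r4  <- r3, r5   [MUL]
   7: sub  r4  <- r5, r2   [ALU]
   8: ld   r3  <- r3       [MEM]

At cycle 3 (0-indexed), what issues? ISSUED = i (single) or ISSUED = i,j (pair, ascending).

ISSUED = 4,5

  cy0 -> i0&i1 (xor/xor) dual
  cy1 -> i2 (sub) RAW+WAW r4
  cy2 -> i3 (ld) no-port MEM/MEM
  cy3 -> i4&i5 (st/sll) dual
  cy4 -> i6 (mulh) WAW r4
  cy5 -> i7&i8 (sub/ld) dual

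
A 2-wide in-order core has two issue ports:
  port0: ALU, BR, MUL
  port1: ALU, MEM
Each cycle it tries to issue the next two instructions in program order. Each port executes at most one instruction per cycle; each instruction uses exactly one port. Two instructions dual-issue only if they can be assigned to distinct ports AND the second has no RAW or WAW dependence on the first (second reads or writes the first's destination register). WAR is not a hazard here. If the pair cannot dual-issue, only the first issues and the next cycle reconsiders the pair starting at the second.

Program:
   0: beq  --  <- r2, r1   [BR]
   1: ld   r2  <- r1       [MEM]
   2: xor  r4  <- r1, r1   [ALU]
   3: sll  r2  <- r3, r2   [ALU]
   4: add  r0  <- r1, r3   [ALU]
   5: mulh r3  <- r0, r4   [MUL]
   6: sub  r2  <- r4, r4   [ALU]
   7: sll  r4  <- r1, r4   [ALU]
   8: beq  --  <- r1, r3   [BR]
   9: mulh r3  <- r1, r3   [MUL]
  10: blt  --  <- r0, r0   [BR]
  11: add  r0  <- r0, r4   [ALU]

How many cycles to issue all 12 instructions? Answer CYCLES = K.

[0] i0/i1  beq ld  -- 2-wide
[1] i2/i3  xor sll  -- 2-wide
[2] i4  add  -- RAW r0
[3] i5/i6  mulh sub  -- 2-wide
[4] i7/i8  sll beq  -- 2-wide
[5] i9  mulh  -- no-port MUL/BR
[6] i10/i11  blt add  -- 2-wide

CYCLES = 7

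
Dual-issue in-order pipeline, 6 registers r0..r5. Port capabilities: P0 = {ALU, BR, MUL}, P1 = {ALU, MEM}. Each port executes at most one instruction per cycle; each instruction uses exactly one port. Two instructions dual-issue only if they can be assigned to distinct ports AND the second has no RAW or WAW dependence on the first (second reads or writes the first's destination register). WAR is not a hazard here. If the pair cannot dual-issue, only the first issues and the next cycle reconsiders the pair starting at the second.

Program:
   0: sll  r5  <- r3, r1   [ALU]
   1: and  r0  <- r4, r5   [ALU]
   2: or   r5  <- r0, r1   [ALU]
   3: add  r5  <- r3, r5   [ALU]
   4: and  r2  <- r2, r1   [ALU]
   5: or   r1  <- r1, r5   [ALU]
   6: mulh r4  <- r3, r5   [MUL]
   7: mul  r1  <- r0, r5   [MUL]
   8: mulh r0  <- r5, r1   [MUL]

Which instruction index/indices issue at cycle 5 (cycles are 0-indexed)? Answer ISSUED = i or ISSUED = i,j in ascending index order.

ISSUED = 7

[0] i0  sll.ALU  -- RAW r5
[1] i1  and.ALU  -- RAW r0
[2] i2  or.ALU  -- RAW+WAW r5
[3] i3+i4  add.ALU/and.ALU  -- dual
[4] i5+i6  or.ALU/mulh.MUL  -- dual
[5] i7  mul.MUL  -- no-port MUL/MUL
[6] i8  mulh.MUL  -- tail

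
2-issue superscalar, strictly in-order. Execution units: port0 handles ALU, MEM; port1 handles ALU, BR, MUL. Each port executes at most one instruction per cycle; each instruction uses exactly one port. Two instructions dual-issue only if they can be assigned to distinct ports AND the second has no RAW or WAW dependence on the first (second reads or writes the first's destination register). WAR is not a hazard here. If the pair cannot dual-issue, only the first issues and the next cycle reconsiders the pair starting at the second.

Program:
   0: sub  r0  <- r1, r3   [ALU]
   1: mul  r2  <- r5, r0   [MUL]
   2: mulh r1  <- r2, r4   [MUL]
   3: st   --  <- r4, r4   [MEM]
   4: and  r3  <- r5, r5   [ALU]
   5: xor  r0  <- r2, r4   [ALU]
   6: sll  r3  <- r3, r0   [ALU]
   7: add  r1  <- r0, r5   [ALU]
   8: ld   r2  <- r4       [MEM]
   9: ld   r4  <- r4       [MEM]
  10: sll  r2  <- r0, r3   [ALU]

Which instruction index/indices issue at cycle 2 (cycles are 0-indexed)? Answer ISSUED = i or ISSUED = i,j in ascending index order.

t=0 i0:sub.ALU ; RAW r0
t=1 i1:mul.MUL ; no-port MUL/MUL
t=2 i2&i3:mulh.MUL/st.MEM ; dual
t=3 i4&i5:and.ALU/xor.ALU ; dual
t=4 i6&i7:sll.ALU/add.ALU ; dual
t=5 i8:ld.MEM ; no-port MEM/MEM
t=6 i9&i10:ld.MEM/sll.ALU ; dual

ISSUED = 2,3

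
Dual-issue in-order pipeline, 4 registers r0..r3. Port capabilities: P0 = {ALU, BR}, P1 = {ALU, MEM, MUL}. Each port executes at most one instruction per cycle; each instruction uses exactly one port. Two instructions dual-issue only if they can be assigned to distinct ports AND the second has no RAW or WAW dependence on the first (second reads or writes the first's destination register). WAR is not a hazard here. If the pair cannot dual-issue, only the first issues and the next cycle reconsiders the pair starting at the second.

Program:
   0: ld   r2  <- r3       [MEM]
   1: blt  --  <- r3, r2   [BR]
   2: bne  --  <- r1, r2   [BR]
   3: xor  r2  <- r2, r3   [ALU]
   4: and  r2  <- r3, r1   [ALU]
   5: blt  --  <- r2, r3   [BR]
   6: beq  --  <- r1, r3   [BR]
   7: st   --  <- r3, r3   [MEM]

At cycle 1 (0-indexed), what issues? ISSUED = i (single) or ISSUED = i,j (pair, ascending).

ISSUED = 1

[0] i0  ld  -- RAW r2
[1] i1  blt  -- no-port BR/BR
[2] i2&i3  bne+xor  -- pair
[3] i4  and  -- RAW r2
[4] i5  blt  -- no-port BR/BR
[5] i6&i7  beq+st  -- pair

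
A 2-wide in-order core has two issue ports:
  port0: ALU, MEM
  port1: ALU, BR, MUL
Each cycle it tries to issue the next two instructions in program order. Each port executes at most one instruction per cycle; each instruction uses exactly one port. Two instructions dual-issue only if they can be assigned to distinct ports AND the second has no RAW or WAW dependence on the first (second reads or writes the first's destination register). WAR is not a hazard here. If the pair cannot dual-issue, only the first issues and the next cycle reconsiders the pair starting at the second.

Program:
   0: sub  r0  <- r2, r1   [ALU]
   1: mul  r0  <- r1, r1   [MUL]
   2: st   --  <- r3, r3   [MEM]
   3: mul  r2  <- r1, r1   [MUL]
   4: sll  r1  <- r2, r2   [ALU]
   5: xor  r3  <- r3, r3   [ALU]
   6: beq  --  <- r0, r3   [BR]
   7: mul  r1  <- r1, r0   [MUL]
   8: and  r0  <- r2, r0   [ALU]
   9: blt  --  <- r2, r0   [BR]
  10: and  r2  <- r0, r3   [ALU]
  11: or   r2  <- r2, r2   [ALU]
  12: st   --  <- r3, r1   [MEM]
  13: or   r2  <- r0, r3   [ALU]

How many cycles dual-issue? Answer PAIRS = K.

PAIRS = 5

0. sub.ALU @i0  | WAW r0
1. mul.MUL;st.MEM @i1,i2  | dual
2. mul.MUL @i3  | RAW r2
3. sll.ALU;xor.ALU @i4,i5  | dual
4. beq.BR @i6  | no-port BR/MUL
5. mul.MUL;and.ALU @i7,i8  | dual
6. blt.BR;and.ALU @i9,i10  | dual
7. or.ALU;st.MEM @i11,i12  | dual
8. or.ALU @i13  | tail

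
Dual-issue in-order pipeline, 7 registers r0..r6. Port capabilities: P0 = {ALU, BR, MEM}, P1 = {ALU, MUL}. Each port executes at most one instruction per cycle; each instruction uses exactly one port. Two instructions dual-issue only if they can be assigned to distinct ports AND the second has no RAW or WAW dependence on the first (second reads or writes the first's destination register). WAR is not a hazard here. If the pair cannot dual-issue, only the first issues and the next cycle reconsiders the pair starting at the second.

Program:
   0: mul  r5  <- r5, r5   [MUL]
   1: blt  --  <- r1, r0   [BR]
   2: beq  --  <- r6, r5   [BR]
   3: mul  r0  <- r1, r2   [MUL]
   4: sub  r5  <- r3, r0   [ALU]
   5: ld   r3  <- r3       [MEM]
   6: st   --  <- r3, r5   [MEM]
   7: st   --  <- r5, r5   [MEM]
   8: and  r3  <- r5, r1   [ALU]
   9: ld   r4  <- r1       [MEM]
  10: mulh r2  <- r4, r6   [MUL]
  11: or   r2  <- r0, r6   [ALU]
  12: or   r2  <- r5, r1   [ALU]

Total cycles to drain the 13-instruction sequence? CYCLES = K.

CYCLES = 9

#0 head=0: mul.MUL;blt.BR i0/i1 2-wide
#1 head=2: beq.BR;mul.MUL i2/i3 2-wide
#2 head=4: sub.ALU;ld.MEM i4/i5 2-wide
#3 head=6: st.MEM i6 no-port MEM/MEM
#4 head=7: st.MEM;and.ALU i7/i8 2-wide
#5 head=9: ld.MEM i9 RAW r4
#6 head=10: mulh.MUL i10 WAW r2
#7 head=11: or.ALU i11 WAW r2
#8 head=12: or.ALU i12 tail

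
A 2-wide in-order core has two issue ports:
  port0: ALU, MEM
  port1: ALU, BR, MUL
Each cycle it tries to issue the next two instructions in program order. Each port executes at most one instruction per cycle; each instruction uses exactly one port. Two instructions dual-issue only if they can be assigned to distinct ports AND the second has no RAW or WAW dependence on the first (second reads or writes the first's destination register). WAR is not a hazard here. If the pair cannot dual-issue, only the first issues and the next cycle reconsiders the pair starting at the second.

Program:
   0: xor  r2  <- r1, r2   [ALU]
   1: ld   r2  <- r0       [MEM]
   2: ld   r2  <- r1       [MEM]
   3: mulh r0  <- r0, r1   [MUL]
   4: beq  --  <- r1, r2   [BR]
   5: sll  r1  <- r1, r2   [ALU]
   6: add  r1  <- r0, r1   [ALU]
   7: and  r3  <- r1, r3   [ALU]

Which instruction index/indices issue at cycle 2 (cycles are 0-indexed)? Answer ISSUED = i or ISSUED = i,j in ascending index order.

ISSUED = 2,3

#0 head=0: xor i0 WAW r2
#1 head=1: ld i1 no-port MEM/MEM
#2 head=2: ld/mulh i2+i3 2-wide
#3 head=4: beq/sll i4+i5 2-wide
#4 head=6: add i6 RAW r1
#5 head=7: and i7 tail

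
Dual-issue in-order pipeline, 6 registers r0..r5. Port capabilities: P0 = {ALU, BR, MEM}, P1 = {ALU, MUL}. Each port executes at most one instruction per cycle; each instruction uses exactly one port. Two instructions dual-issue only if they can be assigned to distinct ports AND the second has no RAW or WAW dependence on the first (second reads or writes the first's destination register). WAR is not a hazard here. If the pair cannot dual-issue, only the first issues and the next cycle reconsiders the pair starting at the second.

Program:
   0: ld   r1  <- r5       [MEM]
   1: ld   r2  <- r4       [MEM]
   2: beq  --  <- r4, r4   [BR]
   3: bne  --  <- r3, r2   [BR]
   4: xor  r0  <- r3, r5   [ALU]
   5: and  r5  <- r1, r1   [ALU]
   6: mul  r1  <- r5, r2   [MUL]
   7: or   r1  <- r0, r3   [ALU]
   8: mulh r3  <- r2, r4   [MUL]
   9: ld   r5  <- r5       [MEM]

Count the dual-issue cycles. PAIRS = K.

0. ld.MEM @i0  | no-port MEM/MEM
1. ld.MEM @i1  | no-port MEM/BR
2. beq.BR @i2  | no-port BR/BR
3. bne.BR;xor.ALU @i3+i4  | 2-wide
4. and.ALU @i5  | RAW r5
5. mul.MUL @i6  | WAW r1
6. or.ALU;mulh.MUL @i7+i8  | 2-wide
7. ld.MEM @i9  | tail

PAIRS = 2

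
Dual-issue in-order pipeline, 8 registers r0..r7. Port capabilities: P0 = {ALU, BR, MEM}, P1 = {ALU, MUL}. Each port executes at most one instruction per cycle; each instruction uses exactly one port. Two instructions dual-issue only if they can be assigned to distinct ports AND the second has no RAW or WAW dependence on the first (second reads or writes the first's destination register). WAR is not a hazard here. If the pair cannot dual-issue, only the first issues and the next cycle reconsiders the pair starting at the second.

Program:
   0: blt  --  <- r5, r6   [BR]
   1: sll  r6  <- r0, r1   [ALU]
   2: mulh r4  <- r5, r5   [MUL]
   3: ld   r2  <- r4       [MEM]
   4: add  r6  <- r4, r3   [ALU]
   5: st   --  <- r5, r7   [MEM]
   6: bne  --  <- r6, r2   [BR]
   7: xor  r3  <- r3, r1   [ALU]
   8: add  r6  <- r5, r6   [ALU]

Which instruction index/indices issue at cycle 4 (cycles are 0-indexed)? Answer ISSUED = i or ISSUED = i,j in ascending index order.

ISSUED = 6,7

#0 head=0: blt sll i0&i1 pair
#1 head=2: mulh i2 RAW r4
#2 head=3: ld add i3&i4 pair
#3 head=5: st i5 no-port MEM/BR
#4 head=6: bne xor i6&i7 pair
#5 head=8: add i8 tail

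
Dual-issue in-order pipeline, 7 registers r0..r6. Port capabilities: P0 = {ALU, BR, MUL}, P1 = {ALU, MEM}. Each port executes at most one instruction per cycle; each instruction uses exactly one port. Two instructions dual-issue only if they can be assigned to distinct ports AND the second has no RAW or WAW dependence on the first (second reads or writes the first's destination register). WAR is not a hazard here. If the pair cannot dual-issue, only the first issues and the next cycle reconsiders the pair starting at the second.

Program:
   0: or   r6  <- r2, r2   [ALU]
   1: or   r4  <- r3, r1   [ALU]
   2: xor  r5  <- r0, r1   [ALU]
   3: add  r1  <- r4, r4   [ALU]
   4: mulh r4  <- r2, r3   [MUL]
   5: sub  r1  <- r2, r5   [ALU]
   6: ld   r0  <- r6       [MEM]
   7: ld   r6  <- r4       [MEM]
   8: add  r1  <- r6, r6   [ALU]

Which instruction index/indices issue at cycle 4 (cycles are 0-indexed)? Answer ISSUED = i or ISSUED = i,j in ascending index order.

ISSUED = 7

0. or.ALU/or.ALU @i0+i1  | dual
1. xor.ALU/add.ALU @i2+i3  | dual
2. mulh.MUL/sub.ALU @i4+i5  | dual
3. ld.MEM @i6  | no-port MEM/MEM
4. ld.MEM @i7  | RAW r6
5. add.ALU @i8  | tail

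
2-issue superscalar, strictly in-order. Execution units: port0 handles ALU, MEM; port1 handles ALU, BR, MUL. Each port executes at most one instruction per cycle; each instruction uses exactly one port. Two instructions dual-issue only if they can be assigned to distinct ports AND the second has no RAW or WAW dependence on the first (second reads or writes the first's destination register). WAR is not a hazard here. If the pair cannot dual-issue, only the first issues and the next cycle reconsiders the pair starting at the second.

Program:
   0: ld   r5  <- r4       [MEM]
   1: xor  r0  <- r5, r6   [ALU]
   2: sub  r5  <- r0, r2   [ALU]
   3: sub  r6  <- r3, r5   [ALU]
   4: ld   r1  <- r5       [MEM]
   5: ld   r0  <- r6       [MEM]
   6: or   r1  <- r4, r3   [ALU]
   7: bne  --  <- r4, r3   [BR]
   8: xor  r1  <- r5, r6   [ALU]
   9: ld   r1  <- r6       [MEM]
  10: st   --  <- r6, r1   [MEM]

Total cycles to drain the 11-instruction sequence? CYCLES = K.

CYCLES = 8

  cy0 -> i0 (ld) RAW r5
  cy1 -> i1 (xor) RAW r0
  cy2 -> i2 (sub) RAW r5
  cy3 -> i3/i4 (sub/ld) dual
  cy4 -> i5/i6 (ld/or) dual
  cy5 -> i7/i8 (bne/xor) dual
  cy6 -> i9 (ld) no-port MEM/MEM
  cy7 -> i10 (st) tail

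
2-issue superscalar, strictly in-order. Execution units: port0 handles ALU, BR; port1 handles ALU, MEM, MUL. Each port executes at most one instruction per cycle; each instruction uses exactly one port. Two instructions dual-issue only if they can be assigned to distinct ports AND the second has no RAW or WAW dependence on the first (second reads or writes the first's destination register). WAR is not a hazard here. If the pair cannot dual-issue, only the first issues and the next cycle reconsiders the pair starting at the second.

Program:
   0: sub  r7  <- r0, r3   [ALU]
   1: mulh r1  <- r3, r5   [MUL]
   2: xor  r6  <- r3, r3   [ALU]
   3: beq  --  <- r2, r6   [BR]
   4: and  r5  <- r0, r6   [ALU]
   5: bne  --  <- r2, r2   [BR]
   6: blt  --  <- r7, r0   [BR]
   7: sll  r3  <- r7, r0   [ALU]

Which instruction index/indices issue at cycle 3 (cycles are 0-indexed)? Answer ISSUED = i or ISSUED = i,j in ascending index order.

ISSUED = 5

c0: i0/i1 sub+mulh  dual
c1: i2 xor  RAW r6
c2: i3/i4 beq+and  dual
c3: i5 bne  no-port BR/BR
c4: i6/i7 blt+sll  dual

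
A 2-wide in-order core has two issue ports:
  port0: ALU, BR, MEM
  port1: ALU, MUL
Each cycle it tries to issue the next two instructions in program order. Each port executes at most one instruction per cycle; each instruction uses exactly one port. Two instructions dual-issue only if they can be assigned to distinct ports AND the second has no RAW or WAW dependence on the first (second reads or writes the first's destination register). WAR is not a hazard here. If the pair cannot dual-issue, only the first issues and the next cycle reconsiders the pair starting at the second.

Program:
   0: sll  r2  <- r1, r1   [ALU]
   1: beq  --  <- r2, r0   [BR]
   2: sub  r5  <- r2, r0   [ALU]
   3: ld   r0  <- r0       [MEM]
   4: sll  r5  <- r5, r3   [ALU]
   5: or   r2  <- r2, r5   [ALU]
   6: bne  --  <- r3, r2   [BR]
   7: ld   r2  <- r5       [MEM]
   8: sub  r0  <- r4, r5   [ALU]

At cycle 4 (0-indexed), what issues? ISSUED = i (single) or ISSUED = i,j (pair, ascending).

ISSUED = 6

t=0 i0:sll ; RAW r2
t=1 i1,i2:beq+sub ; pair
t=2 i3,i4:ld+sll ; pair
t=3 i5:or ; RAW r2
t=4 i6:bne ; no-port BR/MEM
t=5 i7,i8:ld+sub ; pair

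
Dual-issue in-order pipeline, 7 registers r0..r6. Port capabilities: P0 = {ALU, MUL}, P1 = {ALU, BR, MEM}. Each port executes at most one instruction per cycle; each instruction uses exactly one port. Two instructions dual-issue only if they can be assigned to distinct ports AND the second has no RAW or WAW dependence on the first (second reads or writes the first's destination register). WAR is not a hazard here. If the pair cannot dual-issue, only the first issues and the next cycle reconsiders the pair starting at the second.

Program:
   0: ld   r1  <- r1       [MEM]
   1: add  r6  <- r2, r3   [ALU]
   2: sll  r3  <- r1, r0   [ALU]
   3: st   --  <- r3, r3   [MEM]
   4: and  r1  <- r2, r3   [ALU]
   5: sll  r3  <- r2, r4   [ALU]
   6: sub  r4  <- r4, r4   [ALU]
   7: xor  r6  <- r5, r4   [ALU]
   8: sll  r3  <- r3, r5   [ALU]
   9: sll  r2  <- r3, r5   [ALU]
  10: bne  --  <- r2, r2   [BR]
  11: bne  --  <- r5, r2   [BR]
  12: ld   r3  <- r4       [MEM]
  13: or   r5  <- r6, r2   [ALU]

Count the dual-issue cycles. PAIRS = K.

  cy0 -> i0/i1 (ld+add) dual
  cy1 -> i2 (sll) RAW r3
  cy2 -> i3/i4 (st+and) dual
  cy3 -> i5/i6 (sll+sub) dual
  cy4 -> i7/i8 (xor+sll) dual
  cy5 -> i9 (sll) RAW r2
  cy6 -> i10 (bne) no-port BR/BR
  cy7 -> i11 (bne) no-port BR/MEM
  cy8 -> i12/i13 (ld+or) dual

PAIRS = 5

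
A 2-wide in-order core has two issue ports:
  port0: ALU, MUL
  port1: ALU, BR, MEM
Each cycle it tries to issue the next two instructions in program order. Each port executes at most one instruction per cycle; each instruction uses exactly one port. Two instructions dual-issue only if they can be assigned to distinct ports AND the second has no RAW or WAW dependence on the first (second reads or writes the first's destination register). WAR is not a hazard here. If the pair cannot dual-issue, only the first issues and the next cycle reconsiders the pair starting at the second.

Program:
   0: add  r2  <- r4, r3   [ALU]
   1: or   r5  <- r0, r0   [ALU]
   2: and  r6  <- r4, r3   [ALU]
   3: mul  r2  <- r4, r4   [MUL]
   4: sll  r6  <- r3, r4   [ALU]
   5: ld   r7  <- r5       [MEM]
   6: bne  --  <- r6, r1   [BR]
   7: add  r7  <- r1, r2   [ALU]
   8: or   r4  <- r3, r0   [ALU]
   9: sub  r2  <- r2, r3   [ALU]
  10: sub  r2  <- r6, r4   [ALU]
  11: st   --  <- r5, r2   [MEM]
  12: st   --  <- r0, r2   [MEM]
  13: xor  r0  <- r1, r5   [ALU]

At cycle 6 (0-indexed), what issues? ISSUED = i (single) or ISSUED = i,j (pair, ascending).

#0 head=0: add.ALU;or.ALU i0+i1 dual
#1 head=2: and.ALU;mul.MUL i2+i3 dual
#2 head=4: sll.ALU;ld.MEM i4+i5 dual
#3 head=6: bne.BR;add.ALU i6+i7 dual
#4 head=8: or.ALU;sub.ALU i8+i9 dual
#5 head=10: sub.ALU i10 RAW r2
#6 head=11: st.MEM i11 no-port MEM/MEM
#7 head=12: st.MEM;xor.ALU i12+i13 dual

ISSUED = 11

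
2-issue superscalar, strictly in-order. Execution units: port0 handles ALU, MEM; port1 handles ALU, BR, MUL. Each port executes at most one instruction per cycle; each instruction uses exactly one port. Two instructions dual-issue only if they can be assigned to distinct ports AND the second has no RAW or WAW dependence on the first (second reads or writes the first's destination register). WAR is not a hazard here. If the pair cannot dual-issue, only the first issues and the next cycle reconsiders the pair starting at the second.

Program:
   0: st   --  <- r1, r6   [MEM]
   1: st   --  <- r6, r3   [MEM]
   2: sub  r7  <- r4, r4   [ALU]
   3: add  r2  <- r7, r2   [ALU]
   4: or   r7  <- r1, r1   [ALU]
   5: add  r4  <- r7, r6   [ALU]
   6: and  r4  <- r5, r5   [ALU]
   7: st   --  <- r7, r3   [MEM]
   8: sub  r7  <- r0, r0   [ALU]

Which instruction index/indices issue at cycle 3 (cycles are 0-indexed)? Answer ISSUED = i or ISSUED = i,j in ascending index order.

[0] i0  st.MEM  -- no-port MEM/MEM
[1] i1&i2  st.MEM+sub.ALU  -- dual
[2] i3&i4  add.ALU+or.ALU  -- dual
[3] i5  add.ALU  -- WAW r4
[4] i6&i7  and.ALU+st.MEM  -- dual
[5] i8  sub.ALU  -- tail

ISSUED = 5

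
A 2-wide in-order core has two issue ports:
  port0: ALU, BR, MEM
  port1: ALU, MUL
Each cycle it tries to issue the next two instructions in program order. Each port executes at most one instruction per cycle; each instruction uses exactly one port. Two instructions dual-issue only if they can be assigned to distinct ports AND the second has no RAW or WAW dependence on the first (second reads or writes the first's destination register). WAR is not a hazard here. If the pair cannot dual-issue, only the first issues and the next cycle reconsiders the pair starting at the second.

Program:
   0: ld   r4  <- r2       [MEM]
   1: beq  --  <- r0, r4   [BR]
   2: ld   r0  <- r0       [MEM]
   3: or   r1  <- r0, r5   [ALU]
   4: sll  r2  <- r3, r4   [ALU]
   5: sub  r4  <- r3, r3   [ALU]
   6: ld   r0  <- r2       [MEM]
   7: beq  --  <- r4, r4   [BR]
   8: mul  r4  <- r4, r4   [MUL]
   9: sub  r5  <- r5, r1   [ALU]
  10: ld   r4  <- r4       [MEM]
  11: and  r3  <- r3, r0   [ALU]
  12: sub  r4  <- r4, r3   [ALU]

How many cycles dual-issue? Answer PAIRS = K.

PAIRS = 4

[0] i0  ld  -- no-port MEM/BR
[1] i1  beq  -- no-port BR/MEM
[2] i2  ld  -- RAW r0
[3] i3&i4  or;sll  -- dual
[4] i5&i6  sub;ld  -- dual
[5] i7&i8  beq;mul  -- dual
[6] i9&i10  sub;ld  -- dual
[7] i11  and  -- RAW r3
[8] i12  sub  -- tail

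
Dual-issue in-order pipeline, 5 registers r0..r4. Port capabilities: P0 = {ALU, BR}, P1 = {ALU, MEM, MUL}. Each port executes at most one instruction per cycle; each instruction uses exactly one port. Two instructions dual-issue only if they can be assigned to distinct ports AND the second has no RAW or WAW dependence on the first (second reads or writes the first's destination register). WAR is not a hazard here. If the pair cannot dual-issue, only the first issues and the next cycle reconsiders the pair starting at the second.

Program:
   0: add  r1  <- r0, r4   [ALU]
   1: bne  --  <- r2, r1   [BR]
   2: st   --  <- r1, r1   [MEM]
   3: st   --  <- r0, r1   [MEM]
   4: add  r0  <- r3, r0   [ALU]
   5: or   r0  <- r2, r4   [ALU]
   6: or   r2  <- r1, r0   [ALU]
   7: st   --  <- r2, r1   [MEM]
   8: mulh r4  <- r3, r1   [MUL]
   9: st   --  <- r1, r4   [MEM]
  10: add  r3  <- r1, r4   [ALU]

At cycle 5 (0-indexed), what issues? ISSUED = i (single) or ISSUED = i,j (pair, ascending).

ISSUED = 7

0. add.ALU @i0  | RAW r1
1. bne.BR;st.MEM @i1&i2  | 2-wide
2. st.MEM;add.ALU @i3&i4  | 2-wide
3. or.ALU @i5  | RAW r0
4. or.ALU @i6  | RAW r2
5. st.MEM @i7  | no-port MEM/MUL
6. mulh.MUL @i8  | no-port MUL/MEM
7. st.MEM;add.ALU @i9&i10  | 2-wide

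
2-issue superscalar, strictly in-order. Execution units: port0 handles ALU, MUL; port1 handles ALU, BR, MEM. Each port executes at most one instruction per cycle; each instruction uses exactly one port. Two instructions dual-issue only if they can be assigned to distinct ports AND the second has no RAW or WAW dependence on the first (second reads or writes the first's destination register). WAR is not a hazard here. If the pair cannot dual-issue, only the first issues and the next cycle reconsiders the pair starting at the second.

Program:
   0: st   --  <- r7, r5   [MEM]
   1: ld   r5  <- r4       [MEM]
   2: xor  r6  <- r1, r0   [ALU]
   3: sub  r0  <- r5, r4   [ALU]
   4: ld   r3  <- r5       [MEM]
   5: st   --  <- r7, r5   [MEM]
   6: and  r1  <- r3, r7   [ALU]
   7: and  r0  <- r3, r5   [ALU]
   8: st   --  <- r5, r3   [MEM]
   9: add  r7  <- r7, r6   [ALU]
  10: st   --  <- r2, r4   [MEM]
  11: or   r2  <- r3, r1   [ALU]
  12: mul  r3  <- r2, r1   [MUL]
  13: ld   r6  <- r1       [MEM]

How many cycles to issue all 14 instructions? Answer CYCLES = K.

#0 head=0: st.MEM i0 no-port MEM/MEM
#1 head=1: ld.MEM/xor.ALU i1/i2 2-wide
#2 head=3: sub.ALU/ld.MEM i3/i4 2-wide
#3 head=5: st.MEM/and.ALU i5/i6 2-wide
#4 head=7: and.ALU/st.MEM i7/i8 2-wide
#5 head=9: add.ALU/st.MEM i9/i10 2-wide
#6 head=11: or.ALU i11 RAW r2
#7 head=12: mul.MUL/ld.MEM i12/i13 2-wide

CYCLES = 8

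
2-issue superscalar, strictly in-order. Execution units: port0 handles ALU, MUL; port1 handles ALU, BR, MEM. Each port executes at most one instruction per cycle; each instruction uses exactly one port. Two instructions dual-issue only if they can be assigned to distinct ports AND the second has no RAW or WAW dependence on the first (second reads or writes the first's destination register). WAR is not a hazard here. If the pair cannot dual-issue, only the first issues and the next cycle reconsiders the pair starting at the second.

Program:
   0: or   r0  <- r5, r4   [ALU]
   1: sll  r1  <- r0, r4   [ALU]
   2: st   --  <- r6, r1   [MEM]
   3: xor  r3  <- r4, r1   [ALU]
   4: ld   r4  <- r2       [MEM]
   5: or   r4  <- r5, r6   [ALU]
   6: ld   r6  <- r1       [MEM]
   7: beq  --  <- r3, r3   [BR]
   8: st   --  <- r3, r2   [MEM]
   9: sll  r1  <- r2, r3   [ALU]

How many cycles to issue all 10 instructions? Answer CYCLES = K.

CYCLES = 7

[0] i0  or.ALU  -- RAW r0
[1] i1  sll.ALU  -- RAW r1
[2] i2,i3  st.MEM xor.ALU  -- 2-wide
[3] i4  ld.MEM  -- WAW r4
[4] i5,i6  or.ALU ld.MEM  -- 2-wide
[5] i7  beq.BR  -- no-port BR/MEM
[6] i8,i9  st.MEM sll.ALU  -- 2-wide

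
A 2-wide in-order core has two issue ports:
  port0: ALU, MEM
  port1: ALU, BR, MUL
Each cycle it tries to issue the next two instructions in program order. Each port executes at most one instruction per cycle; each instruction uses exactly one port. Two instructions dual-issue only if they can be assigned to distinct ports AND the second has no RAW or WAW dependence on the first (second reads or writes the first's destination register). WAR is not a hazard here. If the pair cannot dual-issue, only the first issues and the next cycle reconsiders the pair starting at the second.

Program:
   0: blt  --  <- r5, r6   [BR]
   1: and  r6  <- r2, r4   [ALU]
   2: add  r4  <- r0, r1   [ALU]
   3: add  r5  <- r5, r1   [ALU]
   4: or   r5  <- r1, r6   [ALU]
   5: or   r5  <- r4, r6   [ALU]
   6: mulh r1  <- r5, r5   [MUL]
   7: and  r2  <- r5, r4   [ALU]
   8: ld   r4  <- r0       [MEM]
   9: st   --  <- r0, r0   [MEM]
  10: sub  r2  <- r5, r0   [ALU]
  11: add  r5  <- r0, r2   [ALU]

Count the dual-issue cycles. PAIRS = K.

  cy0 -> i0/i1 (blt+and) 2-wide
  cy1 -> i2/i3 (add+add) 2-wide
  cy2 -> i4 (or) WAW r5
  cy3 -> i5 (or) RAW r5
  cy4 -> i6/i7 (mulh+and) 2-wide
  cy5 -> i8 (ld) no-port MEM/MEM
  cy6 -> i9/i10 (st+sub) 2-wide
  cy7 -> i11 (add) tail

PAIRS = 4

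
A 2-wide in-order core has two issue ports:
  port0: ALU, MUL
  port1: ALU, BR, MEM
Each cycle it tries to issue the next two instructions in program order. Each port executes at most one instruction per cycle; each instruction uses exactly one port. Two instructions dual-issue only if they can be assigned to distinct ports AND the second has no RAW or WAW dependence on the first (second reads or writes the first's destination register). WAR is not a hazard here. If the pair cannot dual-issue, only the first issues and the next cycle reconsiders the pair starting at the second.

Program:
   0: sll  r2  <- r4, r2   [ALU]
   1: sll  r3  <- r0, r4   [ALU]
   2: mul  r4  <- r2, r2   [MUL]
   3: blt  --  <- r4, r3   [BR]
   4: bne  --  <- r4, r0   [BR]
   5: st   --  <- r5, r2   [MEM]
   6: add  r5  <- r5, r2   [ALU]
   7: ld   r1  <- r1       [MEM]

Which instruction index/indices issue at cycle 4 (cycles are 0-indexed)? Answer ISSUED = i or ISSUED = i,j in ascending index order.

ISSUED = 5,6

0. sll;sll @i0,i1  | 2-wide
1. mul @i2  | RAW r4
2. blt @i3  | no-port BR/BR
3. bne @i4  | no-port BR/MEM
4. st;add @i5,i6  | 2-wide
5. ld @i7  | tail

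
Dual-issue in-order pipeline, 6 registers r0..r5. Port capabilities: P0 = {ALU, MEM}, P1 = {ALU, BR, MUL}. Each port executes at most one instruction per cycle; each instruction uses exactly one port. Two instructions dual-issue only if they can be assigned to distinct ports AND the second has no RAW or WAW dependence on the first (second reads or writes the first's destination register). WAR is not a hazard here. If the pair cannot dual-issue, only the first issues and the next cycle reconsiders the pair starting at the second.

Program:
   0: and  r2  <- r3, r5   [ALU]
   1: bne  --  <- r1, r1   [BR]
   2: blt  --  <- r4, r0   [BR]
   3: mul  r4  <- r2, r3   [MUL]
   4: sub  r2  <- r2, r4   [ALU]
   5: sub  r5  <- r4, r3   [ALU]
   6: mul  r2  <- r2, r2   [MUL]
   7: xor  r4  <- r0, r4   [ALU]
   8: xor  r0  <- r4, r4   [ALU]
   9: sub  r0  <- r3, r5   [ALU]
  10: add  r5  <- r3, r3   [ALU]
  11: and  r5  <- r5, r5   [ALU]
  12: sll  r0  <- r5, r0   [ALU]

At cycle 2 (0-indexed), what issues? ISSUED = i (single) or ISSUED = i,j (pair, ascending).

ISSUED = 3

#0 head=0: and.ALU/bne.BR i0&i1 2-wide
#1 head=2: blt.BR i2 no-port BR/MUL
#2 head=3: mul.MUL i3 RAW r4
#3 head=4: sub.ALU/sub.ALU i4&i5 2-wide
#4 head=6: mul.MUL/xor.ALU i6&i7 2-wide
#5 head=8: xor.ALU i8 WAW r0
#6 head=9: sub.ALU/add.ALU i9&i10 2-wide
#7 head=11: and.ALU i11 RAW r5
#8 head=12: sll.ALU i12 tail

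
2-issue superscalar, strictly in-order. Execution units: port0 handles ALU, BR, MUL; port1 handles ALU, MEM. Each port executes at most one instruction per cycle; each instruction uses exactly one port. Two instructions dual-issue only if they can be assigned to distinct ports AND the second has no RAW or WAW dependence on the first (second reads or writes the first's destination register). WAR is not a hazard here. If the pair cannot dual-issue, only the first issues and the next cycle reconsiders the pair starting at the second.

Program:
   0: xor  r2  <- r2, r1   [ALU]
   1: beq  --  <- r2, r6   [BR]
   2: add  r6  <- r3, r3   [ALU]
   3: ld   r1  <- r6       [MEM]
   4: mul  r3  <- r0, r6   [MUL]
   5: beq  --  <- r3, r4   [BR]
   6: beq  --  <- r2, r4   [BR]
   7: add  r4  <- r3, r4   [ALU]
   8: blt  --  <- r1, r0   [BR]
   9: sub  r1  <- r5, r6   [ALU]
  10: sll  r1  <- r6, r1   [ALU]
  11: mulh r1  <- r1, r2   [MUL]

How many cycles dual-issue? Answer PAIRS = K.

0. xor @i0  | RAW r2
1. beq;add @i1,i2  | pair
2. ld;mul @i3,i4  | pair
3. beq @i5  | no-port BR/BR
4. beq;add @i6,i7  | pair
5. blt;sub @i8,i9  | pair
6. sll @i10  | RAW+WAW r1
7. mulh @i11  | tail

PAIRS = 4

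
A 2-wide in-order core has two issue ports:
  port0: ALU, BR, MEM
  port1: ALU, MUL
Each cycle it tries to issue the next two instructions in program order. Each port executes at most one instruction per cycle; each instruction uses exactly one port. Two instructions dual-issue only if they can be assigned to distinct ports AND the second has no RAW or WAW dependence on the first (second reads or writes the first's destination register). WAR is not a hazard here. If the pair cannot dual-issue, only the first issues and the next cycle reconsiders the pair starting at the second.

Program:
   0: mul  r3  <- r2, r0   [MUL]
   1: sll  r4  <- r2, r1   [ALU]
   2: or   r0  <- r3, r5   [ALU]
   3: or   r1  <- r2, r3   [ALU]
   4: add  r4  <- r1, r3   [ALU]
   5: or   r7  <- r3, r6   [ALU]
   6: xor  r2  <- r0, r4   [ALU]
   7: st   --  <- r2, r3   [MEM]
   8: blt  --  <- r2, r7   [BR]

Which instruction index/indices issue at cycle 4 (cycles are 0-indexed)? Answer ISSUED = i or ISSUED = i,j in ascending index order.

#0 head=0: mul/sll i0,i1 pair
#1 head=2: or/or i2,i3 pair
#2 head=4: add/or i4,i5 pair
#3 head=6: xor i6 RAW r2
#4 head=7: st i7 no-port MEM/BR
#5 head=8: blt i8 tail

ISSUED = 7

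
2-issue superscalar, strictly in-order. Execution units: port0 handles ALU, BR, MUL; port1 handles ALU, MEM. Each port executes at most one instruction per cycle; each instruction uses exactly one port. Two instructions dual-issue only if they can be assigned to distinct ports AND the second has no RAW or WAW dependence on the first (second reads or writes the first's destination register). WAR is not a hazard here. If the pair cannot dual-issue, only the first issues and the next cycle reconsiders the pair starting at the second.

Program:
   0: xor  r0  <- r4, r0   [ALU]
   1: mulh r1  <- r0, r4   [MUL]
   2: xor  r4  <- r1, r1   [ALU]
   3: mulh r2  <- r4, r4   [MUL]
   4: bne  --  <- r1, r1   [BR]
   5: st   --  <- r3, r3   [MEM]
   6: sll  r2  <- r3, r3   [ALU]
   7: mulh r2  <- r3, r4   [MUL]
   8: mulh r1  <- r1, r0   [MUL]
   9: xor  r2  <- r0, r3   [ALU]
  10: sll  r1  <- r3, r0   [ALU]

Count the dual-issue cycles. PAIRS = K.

PAIRS = 2

t=0 i0:xor ; RAW r0
t=1 i1:mulh ; RAW r1
t=2 i2:xor ; RAW r4
t=3 i3:mulh ; no-port MUL/BR
t=4 i4&i5:bne;st ; 2-wide
t=5 i6:sll ; WAW r2
t=6 i7:mulh ; no-port MUL/MUL
t=7 i8&i9:mulh;xor ; 2-wide
t=8 i10:sll ; tail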